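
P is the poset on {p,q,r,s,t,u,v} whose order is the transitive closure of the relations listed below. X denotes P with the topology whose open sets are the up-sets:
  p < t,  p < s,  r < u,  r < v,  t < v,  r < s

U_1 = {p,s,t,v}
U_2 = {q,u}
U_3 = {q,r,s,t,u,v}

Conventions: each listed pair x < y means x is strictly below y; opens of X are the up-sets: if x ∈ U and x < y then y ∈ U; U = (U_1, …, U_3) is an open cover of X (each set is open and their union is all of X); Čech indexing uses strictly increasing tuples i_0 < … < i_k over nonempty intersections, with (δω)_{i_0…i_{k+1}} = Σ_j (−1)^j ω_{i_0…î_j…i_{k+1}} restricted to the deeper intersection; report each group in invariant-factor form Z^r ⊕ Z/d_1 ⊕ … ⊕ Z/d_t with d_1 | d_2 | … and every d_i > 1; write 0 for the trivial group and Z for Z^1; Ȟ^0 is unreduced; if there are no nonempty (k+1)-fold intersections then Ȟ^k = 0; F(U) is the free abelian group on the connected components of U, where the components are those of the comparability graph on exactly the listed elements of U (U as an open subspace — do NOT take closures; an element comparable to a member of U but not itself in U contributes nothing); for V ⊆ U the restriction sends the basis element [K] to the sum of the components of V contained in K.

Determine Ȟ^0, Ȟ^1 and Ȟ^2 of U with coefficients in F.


cover nerve:
  U13={s,t,v} U23={q,u}
components per intersection:
  U1: {p,s,t,v}
  U2: {q} {u}
  U3: {q} {r,s,t,u,v}
  U13: {s} {t,v}
  U23: {q} {u}
C dims 5,4; δ0: rk 3, SNF 1^3
Ȟ^0: (5−3)−0=2 ⇒ Z^2
Ȟ^1: (4−0)−3=1 ⇒ Z
Ȟ^2: (0−0)−0=0 ⇒ 0

Ȟ^0 ≅ Z^2; Ȟ^1 ≅ Z; Ȟ^2 ≅ 0


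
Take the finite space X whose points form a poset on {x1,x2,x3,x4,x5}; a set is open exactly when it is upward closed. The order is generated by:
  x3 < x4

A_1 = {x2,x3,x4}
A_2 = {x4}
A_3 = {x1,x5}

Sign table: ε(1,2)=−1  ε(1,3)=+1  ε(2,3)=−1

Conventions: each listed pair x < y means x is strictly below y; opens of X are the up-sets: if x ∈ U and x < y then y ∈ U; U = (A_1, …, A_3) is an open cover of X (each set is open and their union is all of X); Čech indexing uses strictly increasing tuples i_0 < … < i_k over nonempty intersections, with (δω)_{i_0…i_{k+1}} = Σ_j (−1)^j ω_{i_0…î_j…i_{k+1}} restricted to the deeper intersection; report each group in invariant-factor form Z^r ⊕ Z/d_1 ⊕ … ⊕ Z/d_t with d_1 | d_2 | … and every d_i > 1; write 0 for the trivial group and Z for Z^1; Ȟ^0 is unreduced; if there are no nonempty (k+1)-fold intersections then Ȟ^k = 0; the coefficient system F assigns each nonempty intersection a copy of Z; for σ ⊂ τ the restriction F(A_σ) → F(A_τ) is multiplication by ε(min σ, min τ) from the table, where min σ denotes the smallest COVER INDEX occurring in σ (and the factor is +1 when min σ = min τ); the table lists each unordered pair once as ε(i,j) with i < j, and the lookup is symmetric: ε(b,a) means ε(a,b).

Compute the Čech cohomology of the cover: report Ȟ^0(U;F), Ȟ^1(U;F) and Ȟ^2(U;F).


Ȟ^0 ≅ Z^2, Ȟ^1 ≅ 0 and Ȟ^2 ≅ 0

nerve of the cover:
  A12={x4}
C dims 3,1; δ0: rk 1, SNF 1^1
Ȟ^0 = (3 − 1) − 0 = 2, so Ȟ^0 ≅ Z^2
Ȟ^1 = (1 − 0) − 1 = 0, so Ȟ^1 ≅ 0
Ȟ^2 = (0 − 0) − 0 = 0, so Ȟ^2 ≅ 0


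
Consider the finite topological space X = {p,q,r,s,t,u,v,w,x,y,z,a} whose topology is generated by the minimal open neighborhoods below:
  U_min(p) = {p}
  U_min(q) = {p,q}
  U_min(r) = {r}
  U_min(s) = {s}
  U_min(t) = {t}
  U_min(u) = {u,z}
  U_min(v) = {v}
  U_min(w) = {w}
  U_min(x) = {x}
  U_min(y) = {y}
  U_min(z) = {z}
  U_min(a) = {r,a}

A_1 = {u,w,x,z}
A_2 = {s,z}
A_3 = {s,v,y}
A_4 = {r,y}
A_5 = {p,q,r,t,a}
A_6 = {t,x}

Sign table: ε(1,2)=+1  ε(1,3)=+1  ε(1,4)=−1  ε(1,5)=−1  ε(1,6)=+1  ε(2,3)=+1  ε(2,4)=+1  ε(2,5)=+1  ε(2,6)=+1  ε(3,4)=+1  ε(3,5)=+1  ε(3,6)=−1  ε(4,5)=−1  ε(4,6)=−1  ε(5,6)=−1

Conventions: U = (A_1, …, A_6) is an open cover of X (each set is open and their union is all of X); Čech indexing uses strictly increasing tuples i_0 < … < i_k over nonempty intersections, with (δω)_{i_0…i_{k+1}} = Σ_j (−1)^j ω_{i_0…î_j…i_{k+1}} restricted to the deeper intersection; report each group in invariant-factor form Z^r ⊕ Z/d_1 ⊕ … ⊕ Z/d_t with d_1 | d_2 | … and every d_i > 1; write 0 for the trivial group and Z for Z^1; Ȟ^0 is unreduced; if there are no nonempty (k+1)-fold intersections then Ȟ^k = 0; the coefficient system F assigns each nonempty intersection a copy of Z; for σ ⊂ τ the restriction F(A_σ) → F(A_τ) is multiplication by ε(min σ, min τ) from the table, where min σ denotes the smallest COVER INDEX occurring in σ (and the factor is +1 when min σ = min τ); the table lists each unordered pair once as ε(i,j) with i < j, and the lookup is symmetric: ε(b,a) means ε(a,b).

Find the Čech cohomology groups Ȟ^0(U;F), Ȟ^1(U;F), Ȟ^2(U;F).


Ȟ^0 ≅ Z, Ȟ^1 ≅ Z, Ȟ^2 ≅ 0

cover nerve:
  A12={z} A16={x} A23={s} A34={y} A45={r} A56={t}
C dims 6,6; δ0: rk 5, SNF 1^5
Ȟ^0: (6−5)−0=1 ⇒ Z
Ȟ^1: (6−0)−5=1 ⇒ Z
Ȟ^2: (0−0)−0=0 ⇒ 0


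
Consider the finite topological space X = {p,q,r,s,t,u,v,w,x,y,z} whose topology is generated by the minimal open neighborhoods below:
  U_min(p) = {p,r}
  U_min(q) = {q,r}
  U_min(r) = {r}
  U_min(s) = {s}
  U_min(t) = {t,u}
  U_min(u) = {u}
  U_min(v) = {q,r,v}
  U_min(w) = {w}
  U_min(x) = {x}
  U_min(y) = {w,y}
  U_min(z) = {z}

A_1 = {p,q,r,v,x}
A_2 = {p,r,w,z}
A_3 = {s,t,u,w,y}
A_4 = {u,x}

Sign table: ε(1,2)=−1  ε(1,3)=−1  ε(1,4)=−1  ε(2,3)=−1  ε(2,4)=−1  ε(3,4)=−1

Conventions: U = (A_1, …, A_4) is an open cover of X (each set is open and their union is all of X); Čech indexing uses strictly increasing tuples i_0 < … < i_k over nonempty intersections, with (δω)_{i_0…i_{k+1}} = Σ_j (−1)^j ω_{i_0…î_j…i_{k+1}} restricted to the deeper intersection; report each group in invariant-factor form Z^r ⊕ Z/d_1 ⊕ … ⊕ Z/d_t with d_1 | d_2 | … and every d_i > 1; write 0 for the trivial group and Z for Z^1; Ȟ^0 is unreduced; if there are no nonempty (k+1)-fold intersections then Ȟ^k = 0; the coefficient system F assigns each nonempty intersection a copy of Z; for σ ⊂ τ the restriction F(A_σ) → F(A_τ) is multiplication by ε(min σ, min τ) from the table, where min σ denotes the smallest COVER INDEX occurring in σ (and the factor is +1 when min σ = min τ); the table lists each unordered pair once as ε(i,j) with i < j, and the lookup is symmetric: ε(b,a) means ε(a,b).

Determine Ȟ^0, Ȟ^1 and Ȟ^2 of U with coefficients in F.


Ȟ^0 ≅ Z, Ȟ^1 ≅ Z, Ȟ^2 ≅ 0

cover nerve:
  A12={p,r} A14={x} A23={w} A34={u}
C dims 4,4; δ0: rk 3, SNF 1^3
Ȟ^0: (4−3)−0=1 ⇒ Z
Ȟ^1: (4−0)−3=1 ⇒ Z
Ȟ^2: (0−0)−0=0 ⇒ 0


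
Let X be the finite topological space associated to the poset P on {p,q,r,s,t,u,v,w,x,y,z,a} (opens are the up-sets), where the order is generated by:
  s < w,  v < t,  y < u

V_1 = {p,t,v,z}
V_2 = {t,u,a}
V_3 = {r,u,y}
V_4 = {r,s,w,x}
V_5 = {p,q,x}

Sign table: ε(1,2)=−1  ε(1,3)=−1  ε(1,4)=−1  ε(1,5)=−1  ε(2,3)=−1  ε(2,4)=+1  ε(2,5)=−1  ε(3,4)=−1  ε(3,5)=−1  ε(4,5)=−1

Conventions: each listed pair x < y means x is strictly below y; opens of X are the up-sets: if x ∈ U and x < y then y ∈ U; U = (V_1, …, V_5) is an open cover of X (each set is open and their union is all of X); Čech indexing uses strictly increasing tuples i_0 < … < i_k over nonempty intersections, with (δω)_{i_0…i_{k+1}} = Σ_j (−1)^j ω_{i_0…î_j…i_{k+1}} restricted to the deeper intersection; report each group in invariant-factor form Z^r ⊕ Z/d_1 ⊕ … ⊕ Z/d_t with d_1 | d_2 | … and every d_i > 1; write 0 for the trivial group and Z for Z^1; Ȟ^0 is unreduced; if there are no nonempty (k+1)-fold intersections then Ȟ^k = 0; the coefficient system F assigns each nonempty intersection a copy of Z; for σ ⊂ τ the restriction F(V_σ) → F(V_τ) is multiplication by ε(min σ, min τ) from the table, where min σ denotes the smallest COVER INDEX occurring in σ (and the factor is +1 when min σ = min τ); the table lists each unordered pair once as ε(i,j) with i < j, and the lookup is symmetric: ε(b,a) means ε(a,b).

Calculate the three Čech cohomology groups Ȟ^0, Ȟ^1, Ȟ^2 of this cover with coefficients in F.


intersection data:
  V12={t} V15={p} V23={u} V34={r} V45={x}
C dims 5,5; δ0: rk 5, SNF 1^4·2
Ȟ^0 = (5 − 5) − 0 = 0, so Ȟ^0 ≅ 0
Ȟ^1 = (5 − 0) − 5 = 0 plus torsion [2], so Ȟ^1 ≅ Z/2
Ȟ^2 = (0 − 0) − 0 = 0, so Ȟ^2 ≅ 0

Ȟ^0 ≅ 0; Ȟ^1 ≅ Z/2; Ȟ^2 ≅ 0


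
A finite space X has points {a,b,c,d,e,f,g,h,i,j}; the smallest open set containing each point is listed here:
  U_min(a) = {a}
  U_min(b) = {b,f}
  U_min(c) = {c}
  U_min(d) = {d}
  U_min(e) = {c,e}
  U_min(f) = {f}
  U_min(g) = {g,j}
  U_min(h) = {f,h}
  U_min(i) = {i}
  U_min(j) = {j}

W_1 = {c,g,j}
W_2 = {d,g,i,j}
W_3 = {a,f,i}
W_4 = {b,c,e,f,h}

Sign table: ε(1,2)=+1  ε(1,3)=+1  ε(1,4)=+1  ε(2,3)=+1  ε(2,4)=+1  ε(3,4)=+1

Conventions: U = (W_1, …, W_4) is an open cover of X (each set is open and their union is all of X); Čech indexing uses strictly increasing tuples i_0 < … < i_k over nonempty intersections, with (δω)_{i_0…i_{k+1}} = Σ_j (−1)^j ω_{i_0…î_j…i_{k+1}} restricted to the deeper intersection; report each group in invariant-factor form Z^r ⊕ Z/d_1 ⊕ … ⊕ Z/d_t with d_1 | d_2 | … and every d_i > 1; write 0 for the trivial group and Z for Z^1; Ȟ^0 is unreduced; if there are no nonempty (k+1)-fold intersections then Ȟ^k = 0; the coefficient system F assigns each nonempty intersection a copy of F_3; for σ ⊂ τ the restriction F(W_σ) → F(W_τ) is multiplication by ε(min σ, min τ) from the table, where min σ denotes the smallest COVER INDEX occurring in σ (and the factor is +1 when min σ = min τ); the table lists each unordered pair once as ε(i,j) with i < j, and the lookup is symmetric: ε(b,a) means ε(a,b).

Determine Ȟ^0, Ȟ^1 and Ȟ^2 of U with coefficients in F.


nonempty intersections:
  W12={g,j} W14={c} W23={i} W34={f}
C dims 4,4; δ0: rk_F3 3
Ȟ^0: (4−3)−0=1 ⇒ Z/3
Ȟ^1: (4−0)−3=1 ⇒ Z/3
Ȟ^2: (0−0)−0=0 ⇒ 0

Ȟ^0(U;F) ≅ Z/3, Ȟ^1(U;F) ≅ Z/3, Ȟ^2(U;F) ≅ 0


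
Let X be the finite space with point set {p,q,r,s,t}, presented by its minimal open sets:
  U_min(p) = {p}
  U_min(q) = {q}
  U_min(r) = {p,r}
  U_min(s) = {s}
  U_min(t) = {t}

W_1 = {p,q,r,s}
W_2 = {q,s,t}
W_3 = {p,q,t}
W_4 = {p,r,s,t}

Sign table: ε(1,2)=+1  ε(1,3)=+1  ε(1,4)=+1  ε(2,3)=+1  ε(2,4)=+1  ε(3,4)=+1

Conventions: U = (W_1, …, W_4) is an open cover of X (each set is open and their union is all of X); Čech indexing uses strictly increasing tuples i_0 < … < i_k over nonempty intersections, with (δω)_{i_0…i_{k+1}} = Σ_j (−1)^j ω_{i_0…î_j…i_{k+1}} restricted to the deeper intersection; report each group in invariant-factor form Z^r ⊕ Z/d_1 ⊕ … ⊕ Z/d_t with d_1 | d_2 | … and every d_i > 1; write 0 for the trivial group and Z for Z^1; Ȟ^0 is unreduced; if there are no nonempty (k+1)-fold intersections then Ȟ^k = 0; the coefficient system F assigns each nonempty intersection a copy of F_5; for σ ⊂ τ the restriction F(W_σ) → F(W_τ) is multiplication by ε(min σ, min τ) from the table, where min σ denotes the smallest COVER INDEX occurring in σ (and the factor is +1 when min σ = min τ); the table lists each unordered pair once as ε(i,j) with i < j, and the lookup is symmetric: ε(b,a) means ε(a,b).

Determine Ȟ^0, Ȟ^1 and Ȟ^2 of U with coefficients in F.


Ȟ^0(U;F) ≅ Z/5, Ȟ^1(U;F) ≅ 0, Ȟ^2(U;F) ≅ Z/5

intersection data:
  W12={q,s} W13={p,q} W14={p,r,s} W23={q,t} W24={s,t} W34={p,t}
  W123={q} W124={s} W134={p} W234={t}
C dims 4,6,4; δ0: rk_F5 3; δ1: rk_F5 3
Ȟ^0 = (4 − 3) − 0 = 1, so Ȟ^0 ≅ Z/5
Ȟ^1 = (6 − 3) − 3 = 0, so Ȟ^1 ≅ 0
Ȟ^2 = (4 − 0) − 3 = 1, so Ȟ^2 ≅ Z/5


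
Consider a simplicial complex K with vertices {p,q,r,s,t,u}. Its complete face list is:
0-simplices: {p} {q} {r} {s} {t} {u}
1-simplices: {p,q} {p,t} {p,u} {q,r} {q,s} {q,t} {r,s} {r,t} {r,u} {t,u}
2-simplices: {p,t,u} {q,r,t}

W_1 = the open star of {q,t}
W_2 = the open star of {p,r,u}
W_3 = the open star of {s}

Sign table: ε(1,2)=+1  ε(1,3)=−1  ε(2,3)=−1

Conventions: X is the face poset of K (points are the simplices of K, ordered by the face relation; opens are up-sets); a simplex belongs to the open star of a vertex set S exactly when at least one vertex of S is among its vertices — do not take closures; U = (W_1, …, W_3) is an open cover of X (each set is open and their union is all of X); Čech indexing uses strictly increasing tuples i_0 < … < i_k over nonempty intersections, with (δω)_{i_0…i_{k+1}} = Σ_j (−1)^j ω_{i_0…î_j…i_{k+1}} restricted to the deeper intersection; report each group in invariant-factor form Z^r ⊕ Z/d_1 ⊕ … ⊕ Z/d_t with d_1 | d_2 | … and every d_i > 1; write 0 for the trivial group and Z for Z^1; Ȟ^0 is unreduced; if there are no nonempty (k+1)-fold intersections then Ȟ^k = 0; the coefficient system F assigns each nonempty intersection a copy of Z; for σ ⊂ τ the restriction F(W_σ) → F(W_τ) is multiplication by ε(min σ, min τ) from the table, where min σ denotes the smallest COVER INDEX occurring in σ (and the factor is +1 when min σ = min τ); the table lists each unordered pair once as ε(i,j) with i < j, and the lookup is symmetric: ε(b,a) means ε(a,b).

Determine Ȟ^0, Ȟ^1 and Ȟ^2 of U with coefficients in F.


nonempty intersections:
  W1={{q},{t},{p,q},{p,t},{q,r},{q,s},{q,t},{r,t},{t,u},{p,t,u},{q,r,t}} W2={{p},{r},{u},{p,q},{p,t},{p,u},{q,r},{r,s},{r,t},{r,u},{t,u},{p,t,u},{q,r,t}} W3={{s},{q,s},{r,s}}
  W12={{p,q},{p,t},{q,r},{r,t},{t,u},{p,t,u},{q,r,t}} W13={{q,s}} W23={{r,s}}
C dims 3,3; δ0: rk 2, SNF 1^2
Ȟ^0: (3−2)−0=1 ⇒ Z
Ȟ^1: (3−0)−2=1 ⇒ Z
Ȟ^2: (0−0)−0=0 ⇒ 0

Ȟ^0 ≅ Z, Ȟ^1 ≅ Z and Ȟ^2 ≅ 0


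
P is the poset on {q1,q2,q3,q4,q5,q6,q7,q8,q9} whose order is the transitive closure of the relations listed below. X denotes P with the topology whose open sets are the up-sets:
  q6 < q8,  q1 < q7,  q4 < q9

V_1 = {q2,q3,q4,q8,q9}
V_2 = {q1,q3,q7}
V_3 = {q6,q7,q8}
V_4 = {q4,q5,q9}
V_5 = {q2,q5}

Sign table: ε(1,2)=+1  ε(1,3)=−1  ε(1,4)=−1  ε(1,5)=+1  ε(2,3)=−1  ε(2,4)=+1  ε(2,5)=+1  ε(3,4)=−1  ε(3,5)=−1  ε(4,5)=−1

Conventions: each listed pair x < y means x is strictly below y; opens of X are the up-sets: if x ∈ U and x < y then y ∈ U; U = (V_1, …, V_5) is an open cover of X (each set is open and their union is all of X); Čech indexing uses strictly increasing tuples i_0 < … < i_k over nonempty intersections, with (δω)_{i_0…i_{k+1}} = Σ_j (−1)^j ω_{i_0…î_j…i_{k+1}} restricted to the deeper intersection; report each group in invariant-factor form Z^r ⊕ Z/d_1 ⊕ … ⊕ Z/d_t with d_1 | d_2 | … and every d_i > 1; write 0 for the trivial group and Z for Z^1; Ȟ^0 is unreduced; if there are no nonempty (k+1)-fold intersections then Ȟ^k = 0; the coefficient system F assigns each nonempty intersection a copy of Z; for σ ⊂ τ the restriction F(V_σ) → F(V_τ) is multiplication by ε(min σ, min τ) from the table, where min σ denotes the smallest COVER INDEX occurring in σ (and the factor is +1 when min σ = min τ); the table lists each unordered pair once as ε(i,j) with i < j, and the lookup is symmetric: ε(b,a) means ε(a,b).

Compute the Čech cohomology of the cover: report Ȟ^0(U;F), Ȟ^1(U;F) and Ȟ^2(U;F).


Ȟ^0(U;F) ≅ Z, Ȟ^1(U;F) ≅ Z^2, Ȟ^2(U;F) ≅ 0

nerve of the cover:
  V12={q3} V13={q8} V14={q4,q9} V15={q2} V23={q7} V45={q5}
C dims 5,6; δ0: rk 4, SNF 1^4
Ȟ^0 = (5 − 4) − 0 = 1, so Ȟ^0 ≅ Z
Ȟ^1 = (6 − 0) − 4 = 2, so Ȟ^1 ≅ Z^2
Ȟ^2 = (0 − 0) − 0 = 0, so Ȟ^2 ≅ 0


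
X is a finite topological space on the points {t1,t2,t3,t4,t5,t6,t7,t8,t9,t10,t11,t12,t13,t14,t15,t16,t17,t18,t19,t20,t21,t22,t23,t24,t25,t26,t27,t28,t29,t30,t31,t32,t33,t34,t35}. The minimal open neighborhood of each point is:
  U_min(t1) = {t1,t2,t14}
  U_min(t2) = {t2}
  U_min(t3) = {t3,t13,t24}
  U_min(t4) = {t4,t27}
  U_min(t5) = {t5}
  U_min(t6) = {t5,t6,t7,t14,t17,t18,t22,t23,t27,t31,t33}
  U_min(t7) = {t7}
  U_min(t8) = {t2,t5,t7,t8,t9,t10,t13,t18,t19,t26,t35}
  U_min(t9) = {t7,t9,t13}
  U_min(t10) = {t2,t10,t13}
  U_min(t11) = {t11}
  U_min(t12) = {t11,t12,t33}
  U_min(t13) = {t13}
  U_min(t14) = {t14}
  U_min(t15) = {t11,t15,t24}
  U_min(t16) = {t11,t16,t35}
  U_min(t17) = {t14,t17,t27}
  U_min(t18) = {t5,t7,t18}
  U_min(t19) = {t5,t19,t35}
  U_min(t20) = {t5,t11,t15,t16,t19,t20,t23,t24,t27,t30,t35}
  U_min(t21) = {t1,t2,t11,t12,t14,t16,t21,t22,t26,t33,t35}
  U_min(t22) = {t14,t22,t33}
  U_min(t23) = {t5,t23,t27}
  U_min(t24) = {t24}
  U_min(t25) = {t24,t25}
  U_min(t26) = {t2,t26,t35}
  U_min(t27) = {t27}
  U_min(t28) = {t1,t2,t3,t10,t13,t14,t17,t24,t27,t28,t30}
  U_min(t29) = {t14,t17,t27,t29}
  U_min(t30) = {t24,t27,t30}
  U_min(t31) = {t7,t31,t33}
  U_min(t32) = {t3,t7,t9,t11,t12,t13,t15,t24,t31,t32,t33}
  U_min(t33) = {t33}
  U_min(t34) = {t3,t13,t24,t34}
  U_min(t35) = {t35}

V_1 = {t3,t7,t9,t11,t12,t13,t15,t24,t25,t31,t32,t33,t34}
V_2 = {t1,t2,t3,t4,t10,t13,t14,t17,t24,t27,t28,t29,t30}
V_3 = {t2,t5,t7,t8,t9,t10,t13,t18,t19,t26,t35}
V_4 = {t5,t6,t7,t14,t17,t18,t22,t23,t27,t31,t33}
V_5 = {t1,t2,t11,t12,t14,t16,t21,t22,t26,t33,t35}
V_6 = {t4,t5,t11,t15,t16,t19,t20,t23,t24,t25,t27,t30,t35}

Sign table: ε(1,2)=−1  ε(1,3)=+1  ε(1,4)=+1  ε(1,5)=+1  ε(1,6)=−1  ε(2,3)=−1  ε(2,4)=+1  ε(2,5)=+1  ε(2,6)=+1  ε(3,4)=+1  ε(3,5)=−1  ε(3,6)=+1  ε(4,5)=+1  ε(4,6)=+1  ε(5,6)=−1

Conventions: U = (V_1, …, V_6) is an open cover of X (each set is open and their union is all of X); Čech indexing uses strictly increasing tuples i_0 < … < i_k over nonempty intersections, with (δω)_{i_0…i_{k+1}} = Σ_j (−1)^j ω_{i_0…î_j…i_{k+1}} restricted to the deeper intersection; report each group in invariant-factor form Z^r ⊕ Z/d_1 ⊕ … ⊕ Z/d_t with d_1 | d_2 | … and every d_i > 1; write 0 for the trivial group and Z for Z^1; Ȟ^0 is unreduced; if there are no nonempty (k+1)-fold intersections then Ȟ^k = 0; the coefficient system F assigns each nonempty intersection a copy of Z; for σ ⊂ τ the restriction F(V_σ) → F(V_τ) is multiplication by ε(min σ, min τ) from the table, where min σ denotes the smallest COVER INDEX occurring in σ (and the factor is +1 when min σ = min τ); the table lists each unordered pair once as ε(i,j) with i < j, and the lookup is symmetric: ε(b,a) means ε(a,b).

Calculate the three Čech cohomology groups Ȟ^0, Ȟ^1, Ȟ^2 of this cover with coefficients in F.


cover nerve:
  V12={t3,t13,t24} V13={t7,t9,t13} V14={t7,t31,t33} V15={t11,t12,t33} V16={t11,t15,t24,t25} V23={t2,t10,t13} V24={t14,t17,t27} V25={t1,t2,t14} V26={t4,t24,t27,t30} V34={t5,t7,t18} V35={t2,t26,t35} V36={t5,t19,t35} V45={t14,t22,t33} V46={t5,t23,t27} V56={t11,t16,t35}
  V123={t13} V126={t24} V134={t7} V145={t33} V156={t11} V235={t2} V245={t14} V246={t27} V346={t5} V356={t35}
C dims 6,15,10; δ0: rk 6, SNF 1^5·2; δ1: rk 9, SNF 1^9
Ȟ^0: (6−6)−0=0 ⇒ 0
Ȟ^1: (15−9)−6=0 plus torsion [2] ⇒ Z/2
Ȟ^2: (10−0)−9=1 ⇒ Z

Ȟ^0 ≅ 0; Ȟ^1 ≅ Z/2; Ȟ^2 ≅ Z


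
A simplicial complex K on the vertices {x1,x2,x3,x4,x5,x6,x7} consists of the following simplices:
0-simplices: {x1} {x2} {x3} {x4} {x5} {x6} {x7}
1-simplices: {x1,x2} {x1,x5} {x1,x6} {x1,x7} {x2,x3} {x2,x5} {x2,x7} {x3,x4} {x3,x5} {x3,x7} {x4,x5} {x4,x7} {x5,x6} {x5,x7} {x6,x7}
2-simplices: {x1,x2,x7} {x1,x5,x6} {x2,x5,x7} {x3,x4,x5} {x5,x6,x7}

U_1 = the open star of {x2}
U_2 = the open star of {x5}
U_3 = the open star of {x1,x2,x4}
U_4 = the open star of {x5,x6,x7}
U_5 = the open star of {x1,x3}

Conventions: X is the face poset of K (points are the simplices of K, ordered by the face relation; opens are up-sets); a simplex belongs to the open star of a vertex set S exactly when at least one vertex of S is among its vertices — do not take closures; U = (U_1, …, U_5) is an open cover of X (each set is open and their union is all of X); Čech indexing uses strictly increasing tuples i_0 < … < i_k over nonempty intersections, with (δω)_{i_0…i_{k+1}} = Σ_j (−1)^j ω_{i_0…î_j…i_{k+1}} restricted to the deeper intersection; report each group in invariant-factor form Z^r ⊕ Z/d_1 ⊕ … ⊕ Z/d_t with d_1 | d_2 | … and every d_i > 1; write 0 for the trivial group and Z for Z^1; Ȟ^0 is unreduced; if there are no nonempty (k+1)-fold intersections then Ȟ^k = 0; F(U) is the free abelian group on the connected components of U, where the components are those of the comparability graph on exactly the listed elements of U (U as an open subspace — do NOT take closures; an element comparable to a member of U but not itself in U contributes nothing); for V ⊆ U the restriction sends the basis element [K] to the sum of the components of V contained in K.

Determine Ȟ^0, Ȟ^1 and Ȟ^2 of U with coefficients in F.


intersection data:
  U1={{x2},{x1,x2},{x2,x3},{x2,x5},{x2,x7},{x1,x2,x7},{x2,x5,x7}} U2={{x5},{x1,x5},{x2,x5},{x3,x5},{x4,x5},{x5,x6},{x5,x7},{x1,x5,x6},{x2,x5,x7},{x3,x4,x5},{x5,x6,x7}} U3={{x1},{x2},{x4},{x1,x2},{x1,x5},{x1,x6},{x1,x7},{x2,x3},{x2,x5},{x2,x7},{x3,x4},{x4,x5},{x4,x7},{x1,x2,x7},{x1,x5,x6},{x2,x5,x7},{x3,x4,x5}} U4={{x5},{x6},{x7},{x1,x5},{x1,x6},{x1,x7},{x2,x5},{x2,x7},{x3,x5},{x3,x7},{x4,x5},{x4,x7},{x5,x6},{x5,x7},{x6,x7},{x1,x2,x7},{x1,x5,x6},{x2,x5,x7},{x3,x4,x5},{x5,x6,x7}} U5={{x1},{x3},{x1,x2},{x1,x5},{x1,x6},{x1,x7},{x2,x3},{x3,x4},{x3,x5},{x3,x7},{x1,x2,x7},{x1,x5,x6},{x3,x4,x5}}
  U12={{x2,x5},{x2,x5,x7}} U13={{x2},{x1,x2},{x2,x3},{x2,x5},{x2,x7},{x1,x2,x7},{x2,x5,x7}} U14={{x2,x5},{x2,x7},{x1,x2,x7},{x2,x5,x7}} U15={{x1,x2},{x2,x3},{x1,x2,x7}} U23={{x1,x5},{x2,x5},{x4,x5},{x1,x5,x6},{x2,x5,x7},{x3,x4,x5}} U24={{x5},{x1,x5},{x2,x5},{x3,x5},{x4,x5},{x5,x6},{x5,x7},{x1,x5,x6},{x2,x5,x7},{x3,x4,x5},{x5,x6,x7}} U25={{x1,x5},{x3,x5},{x1,x5,x6},{x3,x4,x5}} U34={{x1,x5},{x1,x6},{x1,x7},{x2,x5},{x2,x7},{x4,x5},{x4,x7},{x1,x2,x7},{x1,x5,x6},{x2,x5,x7},{x3,x4,x5}} U35={{x1},{x1,x2},{x1,x5},{x1,x6},{x1,x7},{x2,x3},{x3,x4},{x1,x2,x7},{x1,x5,x6},{x3,x4,x5}} U45={{x1,x5},{x1,x6},{x1,x7},{x3,x5},{x3,x7},{x1,x2,x7},{x1,x5,x6},{x3,x4,x5}}
  U123={{x2,x5},{x2,x5,x7}} U124={{x2,x5},{x2,x5,x7}} U134={{x2,x5},{x2,x7},{x1,x2,x7},{x2,x5,x7}} U135={{x1,x2},{x2,x3},{x1,x2,x7}} U145={{x1,x2,x7}} U234={{x1,x5},{x2,x5},{x4,x5},{x1,x5,x6},{x2,x5,x7},{x3,x4,x5}} U235={{x1,x5},{x1,x5,x6},{x3,x4,x5}} U245={{x1,x5},{x3,x5},{x1,x5,x6},{x3,x4,x5}} U345={{x1,x5},{x1,x6},{x1,x7},{x1,x2,x7},{x1,x5,x6},{x3,x4,x5}}
  U1234={{x2,x5},{x2,x5,x7}} U1345={{x1,x2,x7}} U2345={{x1,x5},{x1,x5,x6},{x3,x4,x5}}
components per intersection:
  U1: {{x2},{x1,x2},{x2,x3},{x2,x5},{x2,x7},{x1,x2,x7},{x2,x5,x7}}
  U2: {{x5},{x1,x5},{x2,x5},{x3,x5},{x4,x5},{x5,x6},{x5,x7},{x1,x5,x6},{x2,x5,x7},{x3,x4,x5},{x5,x6,x7}}
  U3: {{x1},{x2},{x1,x2},{x1,x5},{x1,x6},{x1,x7},{x2,x3},{x2,x5},{x2,x7},{x1,x2,x7},{x1,x5,x6},{x2,x5,x7}} {{x4},{x3,x4},{x4,x5},{x4,x7},{x3,x4,x5}}
  U4: {{x5},{x6},{x7},{x1,x5},{x1,x6},{x1,x7},{x2,x5},{x2,x7},{x3,x5},{x3,x7},{x4,x5},{x4,x7},{x5,x6},{x5,x7},{x6,x7},{x1,x2,x7},{x1,x5,x6},{x2,x5,x7},{x3,x4,x5},{x5,x6,x7}}
  U5: {{x1},{x1,x2},{x1,x5},{x1,x6},{x1,x7},{x1,x2,x7},{x1,x5,x6}} {{x3},{x2,x3},{x3,x4},{x3,x5},{x3,x7},{x3,x4,x5}}
  U12: {{x2,x5},{x2,x5,x7}}
  U13: {{x2},{x1,x2},{x2,x3},{x2,x5},{x2,x7},{x1,x2,x7},{x2,x5,x7}}
  U14: {{x2,x5},{x2,x7},{x1,x2,x7},{x2,x5,x7}}
  U15: {{x1,x2},{x1,x2,x7}} {{x2,x3}}
  U23: {{x1,x5},{x1,x5,x6}} {{x2,x5},{x2,x5,x7}} {{x4,x5},{x3,x4,x5}}
  U24: {{x5},{x1,x5},{x2,x5},{x3,x5},{x4,x5},{x5,x6},{x5,x7},{x1,x5,x6},{x2,x5,x7},{x3,x4,x5},{x5,x6,x7}}
  U25: {{x1,x5},{x1,x5,x6}} {{x3,x5},{x3,x4,x5}}
  U34: {{x1,x5},{x1,x6},{x1,x5,x6}} {{x1,x7},{x2,x5},{x2,x7},{x1,x2,x7},{x2,x5,x7}} {{x4,x5},{x3,x4,x5}} {{x4,x7}}
  U35: {{x1},{x1,x2},{x1,x5},{x1,x6},{x1,x7},{x1,x2,x7},{x1,x5,x6}} {{x2,x3}} {{x3,x4},{x3,x4,x5}}
  U45: {{x1,x5},{x1,x6},{x1,x5,x6}} {{x1,x7},{x1,x2,x7}} {{x3,x5},{x3,x4,x5}} {{x3,x7}}
  U123: {{x2,x5},{x2,x5,x7}}
  U124: {{x2,x5},{x2,x5,x7}}
  U134: {{x2,x5},{x2,x7},{x1,x2,x7},{x2,x5,x7}}
  U135: {{x1,x2},{x1,x2,x7}} {{x2,x3}}
  U145: {{x1,x2,x7}}
  U234: {{x1,x5},{x1,x5,x6}} {{x2,x5},{x2,x5,x7}} {{x4,x5},{x3,x4,x5}}
  U235: {{x1,x5},{x1,x5,x6}} {{x3,x4,x5}}
  U245: {{x1,x5},{x1,x5,x6}} {{x3,x5},{x3,x4,x5}}
  U345: {{x1,x5},{x1,x6},{x1,x5,x6}} {{x1,x7},{x1,x2,x7}} {{x3,x4,x5}}
  U1234: {{x2,x5},{x2,x5,x7}}
  U1345: {{x1,x2,x7}}
  U2345: {{x1,x5},{x1,x5,x6}} {{x3,x4,x5}}
C dims 7,22,16,4; δ0: rk 6, SNF 1^6; δ1: rk 12, SNF 1^12; δ2: rk 4, SNF 1^4
Ȟ^0 = (7 − 6) − 0 = 1, so Ȟ^0 ≅ Z
Ȟ^1 = (22 − 12) − 6 = 4, so Ȟ^1 ≅ Z^4
Ȟ^2 = (16 − 4) − 12 = 0, so Ȟ^2 ≅ 0

Ȟ^0(U;F) ≅ Z,  Ȟ^1(U;F) ≅ Z^4,  Ȟ^2(U;F) ≅ 0


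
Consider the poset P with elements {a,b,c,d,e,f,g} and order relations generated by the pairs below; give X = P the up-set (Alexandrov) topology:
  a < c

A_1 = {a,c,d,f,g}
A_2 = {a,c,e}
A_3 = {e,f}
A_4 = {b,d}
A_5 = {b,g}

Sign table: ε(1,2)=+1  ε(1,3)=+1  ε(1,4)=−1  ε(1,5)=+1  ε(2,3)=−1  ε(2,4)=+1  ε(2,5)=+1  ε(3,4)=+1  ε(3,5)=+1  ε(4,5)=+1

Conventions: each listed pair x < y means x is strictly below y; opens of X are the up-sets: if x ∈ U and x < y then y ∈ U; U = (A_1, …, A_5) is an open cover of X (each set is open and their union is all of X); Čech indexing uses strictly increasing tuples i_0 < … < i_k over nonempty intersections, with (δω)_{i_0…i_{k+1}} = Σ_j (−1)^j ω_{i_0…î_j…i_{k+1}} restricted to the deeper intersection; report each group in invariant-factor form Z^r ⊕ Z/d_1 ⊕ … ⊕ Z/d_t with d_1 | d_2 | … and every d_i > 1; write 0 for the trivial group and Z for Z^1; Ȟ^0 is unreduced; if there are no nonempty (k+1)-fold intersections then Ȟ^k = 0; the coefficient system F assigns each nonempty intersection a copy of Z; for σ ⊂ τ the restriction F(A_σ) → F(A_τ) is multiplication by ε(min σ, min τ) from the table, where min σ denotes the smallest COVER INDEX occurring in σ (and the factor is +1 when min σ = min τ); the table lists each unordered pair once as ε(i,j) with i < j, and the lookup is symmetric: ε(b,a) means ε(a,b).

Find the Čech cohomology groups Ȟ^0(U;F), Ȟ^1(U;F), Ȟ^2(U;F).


Ȟ^0 = 0,  Ȟ^1 = Z ⊕ Z/2,  Ȟ^2 = 0

nerve simplices:
  A12={a,c} A13={f} A14={d} A15={g} A23={e} A45={b}
C dims 5,6; δ0: rk 5, SNF 1^4·2
degree 0: 5−5−0 = 0 → Ȟ^0 ≅ 0
degree 1: 6−0−5 = 1 plus torsion [2] → Ȟ^1 ≅ Z ⊕ Z/2
degree 2: 0−0−0 = 0 → Ȟ^2 ≅ 0


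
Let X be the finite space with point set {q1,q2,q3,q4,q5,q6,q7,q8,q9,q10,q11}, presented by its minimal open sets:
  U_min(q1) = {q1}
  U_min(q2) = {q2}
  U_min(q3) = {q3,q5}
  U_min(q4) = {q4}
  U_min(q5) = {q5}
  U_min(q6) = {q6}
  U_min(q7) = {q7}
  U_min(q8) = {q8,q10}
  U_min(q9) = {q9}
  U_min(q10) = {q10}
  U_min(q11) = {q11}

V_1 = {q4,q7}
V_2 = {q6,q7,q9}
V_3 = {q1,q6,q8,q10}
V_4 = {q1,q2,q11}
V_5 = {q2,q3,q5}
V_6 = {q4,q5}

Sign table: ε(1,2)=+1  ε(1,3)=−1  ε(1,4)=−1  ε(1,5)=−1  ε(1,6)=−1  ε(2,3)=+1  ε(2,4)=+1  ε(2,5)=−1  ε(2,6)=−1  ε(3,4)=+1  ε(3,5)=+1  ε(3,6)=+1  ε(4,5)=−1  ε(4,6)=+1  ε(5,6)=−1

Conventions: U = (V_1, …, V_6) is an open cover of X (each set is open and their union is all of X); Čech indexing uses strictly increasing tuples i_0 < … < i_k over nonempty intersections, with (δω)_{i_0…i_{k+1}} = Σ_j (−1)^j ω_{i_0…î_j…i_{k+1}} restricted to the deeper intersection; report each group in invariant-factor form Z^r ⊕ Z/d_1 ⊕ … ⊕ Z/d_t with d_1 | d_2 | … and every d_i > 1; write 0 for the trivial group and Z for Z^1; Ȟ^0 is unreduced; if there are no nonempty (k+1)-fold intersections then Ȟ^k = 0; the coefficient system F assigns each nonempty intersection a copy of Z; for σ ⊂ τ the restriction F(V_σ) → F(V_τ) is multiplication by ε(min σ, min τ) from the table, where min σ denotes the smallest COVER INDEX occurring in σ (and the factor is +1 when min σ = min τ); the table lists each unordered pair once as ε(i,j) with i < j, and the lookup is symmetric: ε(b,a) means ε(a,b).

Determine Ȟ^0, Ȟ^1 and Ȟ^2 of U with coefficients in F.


Ȟ^0 = 0,  Ȟ^1 = Z/2,  Ȟ^2 = 0

nonempty overlaps:
  V12={q7} V16={q4} V23={q6} V34={q1} V45={q2} V56={q5}
C dims 6,6; δ0: rk 6, SNF 1^5·2
degree 0: 6−6−0 = 0 → Ȟ^0 ≅ 0
degree 1: 6−0−6 = 0 plus torsion [2] → Ȟ^1 ≅ Z/2
degree 2: 0−0−0 = 0 → Ȟ^2 ≅ 0


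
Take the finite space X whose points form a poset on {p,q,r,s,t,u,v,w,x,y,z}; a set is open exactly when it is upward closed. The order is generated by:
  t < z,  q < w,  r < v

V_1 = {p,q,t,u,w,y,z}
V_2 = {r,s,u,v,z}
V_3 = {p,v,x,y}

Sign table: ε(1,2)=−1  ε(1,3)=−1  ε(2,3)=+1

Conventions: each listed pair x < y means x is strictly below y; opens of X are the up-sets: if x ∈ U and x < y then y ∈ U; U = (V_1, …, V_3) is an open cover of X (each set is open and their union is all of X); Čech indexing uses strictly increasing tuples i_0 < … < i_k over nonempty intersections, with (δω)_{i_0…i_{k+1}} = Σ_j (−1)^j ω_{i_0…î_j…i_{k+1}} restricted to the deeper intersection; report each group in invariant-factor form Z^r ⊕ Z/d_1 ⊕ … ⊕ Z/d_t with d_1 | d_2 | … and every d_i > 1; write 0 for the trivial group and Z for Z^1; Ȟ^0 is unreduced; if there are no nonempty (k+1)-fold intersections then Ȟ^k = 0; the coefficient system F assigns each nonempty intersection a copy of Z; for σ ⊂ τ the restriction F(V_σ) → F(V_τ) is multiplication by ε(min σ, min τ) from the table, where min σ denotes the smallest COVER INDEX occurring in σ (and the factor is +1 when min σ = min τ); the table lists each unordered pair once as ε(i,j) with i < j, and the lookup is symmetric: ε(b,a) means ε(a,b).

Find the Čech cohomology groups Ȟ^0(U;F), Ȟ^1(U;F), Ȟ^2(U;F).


Ȟ^0 = Z,  Ȟ^1 = Z,  Ȟ^2 = 0

nerve of the cover:
  V12={u,z} V13={p,y} V23={v}
C dims 3,3; δ0: rk 2, SNF 1^2
Ȟ^0 = (3 − 2) − 0 = 1, so Ȟ^0 ≅ Z
Ȟ^1 = (3 − 0) − 2 = 1, so Ȟ^1 ≅ Z
Ȟ^2 = (0 − 0) − 0 = 0, so Ȟ^2 ≅ 0


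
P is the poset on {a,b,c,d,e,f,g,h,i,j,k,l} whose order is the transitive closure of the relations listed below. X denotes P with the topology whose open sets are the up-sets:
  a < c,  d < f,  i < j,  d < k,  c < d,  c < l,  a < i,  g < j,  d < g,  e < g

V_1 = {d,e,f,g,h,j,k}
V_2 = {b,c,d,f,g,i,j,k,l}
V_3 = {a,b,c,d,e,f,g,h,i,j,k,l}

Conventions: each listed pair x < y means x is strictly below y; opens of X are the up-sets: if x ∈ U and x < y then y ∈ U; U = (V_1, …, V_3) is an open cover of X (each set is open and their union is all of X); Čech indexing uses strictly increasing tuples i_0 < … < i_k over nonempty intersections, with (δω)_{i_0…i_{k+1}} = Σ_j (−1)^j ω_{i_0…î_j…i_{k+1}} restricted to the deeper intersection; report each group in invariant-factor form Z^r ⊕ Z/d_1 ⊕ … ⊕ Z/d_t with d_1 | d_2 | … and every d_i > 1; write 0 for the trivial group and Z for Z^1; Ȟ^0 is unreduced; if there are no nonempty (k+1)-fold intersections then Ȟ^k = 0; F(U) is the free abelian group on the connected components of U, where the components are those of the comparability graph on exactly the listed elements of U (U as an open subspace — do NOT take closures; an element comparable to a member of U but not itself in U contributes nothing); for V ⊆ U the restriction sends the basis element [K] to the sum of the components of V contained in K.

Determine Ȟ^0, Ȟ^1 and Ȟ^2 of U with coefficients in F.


Ȟ^0 = Z^3; Ȟ^1 = 0; Ȟ^2 = 0

cover nerve:
  V12={d,f,g,j,k} V13={d,e,f,g,h,j,k} V23={b,c,d,f,g,i,j,k,l}
  V123={d,f,g,j,k}
components per intersection:
  V1: {d,e,f,g,j,k} {h}
  V2: {b} {c,d,f,g,i,j,k,l}
  V3: {a,c,d,e,f,g,i,j,k,l} {b} {h}
  V12: {d,f,g,j,k}
  V13: {d,e,f,g,j,k} {h}
  V23: {b} {c,d,f,g,i,j,k,l}
  V123: {d,f,g,j,k}
C dims 7,5,1; δ0: rk 4, SNF 1^4; δ1: rk 1, SNF 1^1
Ȟ^0: (7−4)−0=3 ⇒ Z^3
Ȟ^1: (5−1)−4=0 ⇒ 0
Ȟ^2: (1−0)−1=0 ⇒ 0


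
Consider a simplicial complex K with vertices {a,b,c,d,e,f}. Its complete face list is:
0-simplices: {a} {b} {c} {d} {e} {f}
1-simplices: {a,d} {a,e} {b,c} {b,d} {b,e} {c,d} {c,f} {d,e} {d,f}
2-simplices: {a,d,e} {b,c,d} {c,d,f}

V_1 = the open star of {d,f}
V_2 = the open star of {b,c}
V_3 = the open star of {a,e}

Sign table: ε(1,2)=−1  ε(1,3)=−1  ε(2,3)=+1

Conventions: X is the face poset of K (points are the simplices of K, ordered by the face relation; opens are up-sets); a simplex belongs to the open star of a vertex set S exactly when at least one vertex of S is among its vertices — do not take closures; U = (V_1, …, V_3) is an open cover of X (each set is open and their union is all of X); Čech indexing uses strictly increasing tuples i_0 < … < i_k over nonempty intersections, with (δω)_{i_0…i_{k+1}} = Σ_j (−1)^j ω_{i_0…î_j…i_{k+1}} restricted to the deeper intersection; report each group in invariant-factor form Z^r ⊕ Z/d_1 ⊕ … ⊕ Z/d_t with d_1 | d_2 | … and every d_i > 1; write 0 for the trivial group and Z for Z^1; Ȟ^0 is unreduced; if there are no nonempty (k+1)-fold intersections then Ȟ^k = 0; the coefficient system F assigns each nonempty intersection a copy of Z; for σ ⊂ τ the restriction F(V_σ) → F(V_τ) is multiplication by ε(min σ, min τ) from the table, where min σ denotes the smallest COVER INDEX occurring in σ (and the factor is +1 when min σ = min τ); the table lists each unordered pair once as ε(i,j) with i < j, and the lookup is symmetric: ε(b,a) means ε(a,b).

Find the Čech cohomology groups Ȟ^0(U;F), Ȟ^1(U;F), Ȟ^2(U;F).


cover nerve:
  V1={{d},{f},{a,d},{b,d},{c,d},{c,f},{d,e},{d,f},{a,d,e},{b,c,d},{c,d,f}} V2={{b},{c},{b,c},{b,d},{b,e},{c,d},{c,f},{b,c,d},{c,d,f}} V3={{a},{e},{a,d},{a,e},{b,e},{d,e},{a,d,e}}
  V12={{b,d},{c,d},{c,f},{b,c,d},{c,d,f}} V13={{a,d},{d,e},{a,d,e}} V23={{b,e}}
C dims 3,3; δ0: rk 2, SNF 1^2
Ȟ^0: (3−2)−0=1 ⇒ Z
Ȟ^1: (3−0)−2=1 ⇒ Z
Ȟ^2: (0−0)−0=0 ⇒ 0

Ȟ^0 = Z, Ȟ^1 = Z, Ȟ^2 = 0


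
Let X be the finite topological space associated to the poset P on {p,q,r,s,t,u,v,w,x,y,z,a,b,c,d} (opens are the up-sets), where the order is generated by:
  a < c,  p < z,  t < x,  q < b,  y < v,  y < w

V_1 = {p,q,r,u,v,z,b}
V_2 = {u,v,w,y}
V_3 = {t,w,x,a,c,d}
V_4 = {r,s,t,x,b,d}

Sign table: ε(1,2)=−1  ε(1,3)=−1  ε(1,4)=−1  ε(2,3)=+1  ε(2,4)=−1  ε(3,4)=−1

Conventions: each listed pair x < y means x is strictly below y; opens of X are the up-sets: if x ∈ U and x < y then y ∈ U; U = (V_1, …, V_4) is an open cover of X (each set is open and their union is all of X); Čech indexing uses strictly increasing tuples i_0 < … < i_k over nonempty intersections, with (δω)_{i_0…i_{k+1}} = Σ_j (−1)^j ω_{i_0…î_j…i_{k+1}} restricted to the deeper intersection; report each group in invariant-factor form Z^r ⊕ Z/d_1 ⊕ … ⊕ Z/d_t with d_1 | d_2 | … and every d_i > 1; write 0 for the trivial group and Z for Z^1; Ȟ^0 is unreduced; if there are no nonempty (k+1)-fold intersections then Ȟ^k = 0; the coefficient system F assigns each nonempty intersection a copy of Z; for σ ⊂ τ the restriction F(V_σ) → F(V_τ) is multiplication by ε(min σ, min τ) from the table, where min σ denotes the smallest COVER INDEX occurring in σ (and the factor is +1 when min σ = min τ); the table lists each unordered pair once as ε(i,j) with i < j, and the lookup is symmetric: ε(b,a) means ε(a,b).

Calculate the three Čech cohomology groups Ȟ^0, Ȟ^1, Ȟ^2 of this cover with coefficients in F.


nerve simplices:
  V12={u,v} V14={r,b} V23={w} V34={t,x,d}
C dims 4,4; δ0: rk 4, SNF 1^3·2
degree 0: 4−4−0 = 0 → Ȟ^0 ≅ 0
degree 1: 4−0−4 = 0 plus torsion [2] → Ȟ^1 ≅ Z/2
degree 2: 0−0−0 = 0 → Ȟ^2 ≅ 0

Ȟ^0 = 0, Ȟ^1 = Z/2 and Ȟ^2 = 0


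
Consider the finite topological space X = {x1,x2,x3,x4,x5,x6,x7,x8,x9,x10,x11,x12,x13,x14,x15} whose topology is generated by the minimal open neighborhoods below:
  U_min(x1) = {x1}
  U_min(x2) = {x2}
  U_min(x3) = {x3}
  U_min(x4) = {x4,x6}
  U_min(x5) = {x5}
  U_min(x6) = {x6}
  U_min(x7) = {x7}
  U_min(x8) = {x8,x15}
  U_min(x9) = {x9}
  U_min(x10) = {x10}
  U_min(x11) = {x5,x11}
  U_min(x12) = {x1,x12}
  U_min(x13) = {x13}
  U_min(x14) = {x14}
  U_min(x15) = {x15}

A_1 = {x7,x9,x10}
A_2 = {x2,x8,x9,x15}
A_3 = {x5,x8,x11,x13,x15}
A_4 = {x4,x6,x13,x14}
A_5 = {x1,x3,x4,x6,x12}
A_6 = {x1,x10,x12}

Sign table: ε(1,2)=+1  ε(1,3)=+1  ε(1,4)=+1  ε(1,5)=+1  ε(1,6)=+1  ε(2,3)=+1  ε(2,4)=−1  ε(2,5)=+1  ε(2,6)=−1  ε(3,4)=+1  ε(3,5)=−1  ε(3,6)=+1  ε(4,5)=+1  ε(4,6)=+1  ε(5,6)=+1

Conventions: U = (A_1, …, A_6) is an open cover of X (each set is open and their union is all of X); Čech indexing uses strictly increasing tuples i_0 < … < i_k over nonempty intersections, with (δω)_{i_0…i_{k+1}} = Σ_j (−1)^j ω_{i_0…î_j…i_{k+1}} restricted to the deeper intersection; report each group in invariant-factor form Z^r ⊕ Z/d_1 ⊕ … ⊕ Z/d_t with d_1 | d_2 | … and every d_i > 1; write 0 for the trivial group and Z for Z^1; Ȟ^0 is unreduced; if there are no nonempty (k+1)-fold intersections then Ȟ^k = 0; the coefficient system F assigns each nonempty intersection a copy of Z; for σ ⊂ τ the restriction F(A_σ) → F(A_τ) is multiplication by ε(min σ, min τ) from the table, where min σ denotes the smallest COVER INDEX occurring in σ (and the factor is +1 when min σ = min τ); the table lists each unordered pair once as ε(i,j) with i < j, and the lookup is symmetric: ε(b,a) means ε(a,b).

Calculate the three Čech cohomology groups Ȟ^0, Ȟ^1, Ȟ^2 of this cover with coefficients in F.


nonempty overlaps:
  A12={x9} A16={x10} A23={x8,x15} A34={x13} A45={x4,x6} A56={x1,x12}
C dims 6,6; δ0: rk 5, SNF 1^5
degree 0: 6−5−0 = 1 → Ȟ^0 ≅ Z
degree 1: 6−0−5 = 1 → Ȟ^1 ≅ Z
degree 2: 0−0−0 = 0 → Ȟ^2 ≅ 0

Ȟ^0 = Z; Ȟ^1 = Z; Ȟ^2 = 0


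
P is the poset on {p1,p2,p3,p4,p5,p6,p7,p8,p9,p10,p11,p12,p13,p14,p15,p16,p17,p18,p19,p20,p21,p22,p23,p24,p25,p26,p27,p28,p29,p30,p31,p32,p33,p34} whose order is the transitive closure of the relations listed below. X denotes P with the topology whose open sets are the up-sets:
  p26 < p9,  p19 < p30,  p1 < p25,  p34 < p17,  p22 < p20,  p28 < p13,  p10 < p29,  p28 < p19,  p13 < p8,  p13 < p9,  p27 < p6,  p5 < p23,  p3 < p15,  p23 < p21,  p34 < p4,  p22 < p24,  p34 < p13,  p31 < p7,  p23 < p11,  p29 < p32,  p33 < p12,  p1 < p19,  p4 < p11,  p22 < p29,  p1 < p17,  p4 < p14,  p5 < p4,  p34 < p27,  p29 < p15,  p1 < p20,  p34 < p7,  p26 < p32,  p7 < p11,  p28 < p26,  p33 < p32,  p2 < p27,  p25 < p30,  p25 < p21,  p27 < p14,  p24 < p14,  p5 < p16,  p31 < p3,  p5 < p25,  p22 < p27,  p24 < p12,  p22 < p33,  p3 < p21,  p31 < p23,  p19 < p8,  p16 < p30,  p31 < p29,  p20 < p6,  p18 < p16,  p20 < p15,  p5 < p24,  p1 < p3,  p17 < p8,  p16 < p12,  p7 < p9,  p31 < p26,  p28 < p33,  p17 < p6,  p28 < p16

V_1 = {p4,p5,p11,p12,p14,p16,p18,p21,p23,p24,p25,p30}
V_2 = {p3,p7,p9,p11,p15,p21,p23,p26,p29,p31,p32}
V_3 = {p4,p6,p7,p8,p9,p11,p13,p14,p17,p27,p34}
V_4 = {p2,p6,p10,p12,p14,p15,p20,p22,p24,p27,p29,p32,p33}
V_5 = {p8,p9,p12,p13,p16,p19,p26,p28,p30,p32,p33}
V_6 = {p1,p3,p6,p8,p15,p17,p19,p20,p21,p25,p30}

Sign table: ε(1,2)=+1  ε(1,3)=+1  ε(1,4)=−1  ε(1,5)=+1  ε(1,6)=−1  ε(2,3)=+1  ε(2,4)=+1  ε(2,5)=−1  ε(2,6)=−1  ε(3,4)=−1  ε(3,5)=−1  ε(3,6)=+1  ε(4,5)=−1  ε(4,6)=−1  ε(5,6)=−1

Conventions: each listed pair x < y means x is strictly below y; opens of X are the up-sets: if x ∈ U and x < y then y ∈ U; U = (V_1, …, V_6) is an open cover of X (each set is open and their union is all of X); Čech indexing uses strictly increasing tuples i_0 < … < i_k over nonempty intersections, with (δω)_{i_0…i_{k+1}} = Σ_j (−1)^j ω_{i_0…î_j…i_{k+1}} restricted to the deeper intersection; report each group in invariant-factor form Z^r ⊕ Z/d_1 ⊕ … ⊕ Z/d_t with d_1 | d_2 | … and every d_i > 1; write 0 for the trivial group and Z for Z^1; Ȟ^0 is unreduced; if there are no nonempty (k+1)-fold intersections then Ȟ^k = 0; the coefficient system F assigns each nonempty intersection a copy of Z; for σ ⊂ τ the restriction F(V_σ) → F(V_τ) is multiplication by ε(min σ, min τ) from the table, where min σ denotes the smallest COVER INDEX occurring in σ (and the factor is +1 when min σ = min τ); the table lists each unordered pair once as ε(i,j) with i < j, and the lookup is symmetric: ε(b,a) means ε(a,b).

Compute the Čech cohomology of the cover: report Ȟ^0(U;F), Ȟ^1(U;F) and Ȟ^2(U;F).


Ȟ^0 = 0; Ȟ^1 = Z/2; Ȟ^2 = Z

intersection data:
  V12={p11,p21,p23} V13={p4,p11,p14} V14={p12,p14,p24} V15={p12,p16,p30} V16={p21,p25,p30} V23={p7,p9,p11} V24={p15,p29,p32} V25={p9,p26,p32} V26={p3,p15,p21} V34={p6,p14,p27} V35={p8,p9,p13} V36={p6,p8,p17} V45={p12,p32,p33} V46={p6,p15,p20} V56={p8,p19,p30}
  V123={p11} V126={p21} V134={p14} V145={p12} V156={p30} V235={p9} V245={p32} V246={p15} V346={p6} V356={p8}
C dims 6,15,10; δ0: rk 6, SNF 1^5·2; δ1: rk 9, SNF 1^9
Ȟ^0 = (6 − 6) − 0 = 0, so Ȟ^0 ≅ 0
Ȟ^1 = (15 − 9) − 6 = 0 plus torsion [2], so Ȟ^1 ≅ Z/2
Ȟ^2 = (10 − 0) − 9 = 1, so Ȟ^2 ≅ Z
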